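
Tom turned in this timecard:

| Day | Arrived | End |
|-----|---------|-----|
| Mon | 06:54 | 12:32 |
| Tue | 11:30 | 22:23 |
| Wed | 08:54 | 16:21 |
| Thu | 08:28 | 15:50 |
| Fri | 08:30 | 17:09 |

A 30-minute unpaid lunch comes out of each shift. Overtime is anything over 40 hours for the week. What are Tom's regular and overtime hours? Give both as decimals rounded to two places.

Regular 37.48 hours, overtime 0.00 hours

Mon: 06:54–12:32 = 5 h 38 min; less 30 min break → 5 h 8 min
Tue: 11:30–22:23 = 10 h 53 min; less 30 min break → 10 h 23 min
Wed: 08:54–16:21 = 7 h 27 min; less 30 min break → 6 h 57 min
Thu: 08:28–15:50 = 7 h 22 min; less 30 min break → 6 h 52 min
Fri: 08:30–17:09 = 8 h 39 min; less 30 min break → 8 h 9 min
Total worked: 37 h 29 min = 37.48 h.
Threshold 40 h → overtime 0 h 0 min, regular 37 h 29 min.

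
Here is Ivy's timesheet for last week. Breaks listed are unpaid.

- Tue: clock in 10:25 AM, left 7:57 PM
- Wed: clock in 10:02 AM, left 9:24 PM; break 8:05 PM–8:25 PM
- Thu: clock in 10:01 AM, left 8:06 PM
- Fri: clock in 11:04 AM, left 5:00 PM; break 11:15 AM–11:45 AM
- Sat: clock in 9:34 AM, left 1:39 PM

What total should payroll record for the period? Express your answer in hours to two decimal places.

Tue: 10:25 AM–7:57 PM = 9 h 32 min
Wed: 10:02 AM–9:24 PM = 11 h 22 min; less 20 min break → 11 h 2 min
Thu: 10:01 AM–8:06 PM = 10 h 5 min
Fri: 11:04 AM–5:00 PM = 5 h 56 min; less 30 min break → 5 h 26 min
Sat: 9:34 AM–1:39 PM = 4 h 5 min
Total: 9 h 32 min + 11 h 2 min + 10 h 5 min + 5 h 26 min + 4 h 5 min = 40 h 10 min.

40.17 hours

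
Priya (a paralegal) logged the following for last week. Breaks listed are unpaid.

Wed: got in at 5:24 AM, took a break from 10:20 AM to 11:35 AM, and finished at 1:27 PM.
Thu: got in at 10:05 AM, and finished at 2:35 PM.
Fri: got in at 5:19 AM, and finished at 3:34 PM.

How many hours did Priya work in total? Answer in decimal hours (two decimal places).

21.55 hours

Wed: 5:24 AM–1:27 PM = 8 h 3 min; less 75 min break → 6 h 48 min
Thu: 10:05 AM–2:35 PM = 4 h 30 min
Fri: 5:19 AM–3:34 PM = 10 h 15 min
Total: 6 h 48 min + 4 h 30 min + 10 h 15 min = 21 h 33 min.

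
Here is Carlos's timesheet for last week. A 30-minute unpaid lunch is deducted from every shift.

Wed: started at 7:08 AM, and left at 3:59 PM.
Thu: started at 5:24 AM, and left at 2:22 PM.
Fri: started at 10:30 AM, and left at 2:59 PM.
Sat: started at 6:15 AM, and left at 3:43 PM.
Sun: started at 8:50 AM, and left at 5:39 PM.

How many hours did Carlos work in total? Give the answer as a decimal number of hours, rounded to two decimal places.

Wed: 7:08 AM–3:59 PM = 8 h 51 min; less 30 min break → 8 h 21 min
Thu: 5:24 AM–2:22 PM = 8 h 58 min; less 30 min break → 8 h 28 min
Fri: 10:30 AM–2:59 PM = 4 h 29 min; less 30 min break → 3 h 59 min
Sat: 6:15 AM–3:43 PM = 9 h 28 min; less 30 min break → 8 h 58 min
Sun: 8:50 AM–5:39 PM = 8 h 49 min; less 30 min break → 8 h 19 min
Total: 8 h 21 min + 8 h 28 min + 3 h 59 min + 8 h 58 min + 8 h 19 min = 38 h 5 min.

38.08 hours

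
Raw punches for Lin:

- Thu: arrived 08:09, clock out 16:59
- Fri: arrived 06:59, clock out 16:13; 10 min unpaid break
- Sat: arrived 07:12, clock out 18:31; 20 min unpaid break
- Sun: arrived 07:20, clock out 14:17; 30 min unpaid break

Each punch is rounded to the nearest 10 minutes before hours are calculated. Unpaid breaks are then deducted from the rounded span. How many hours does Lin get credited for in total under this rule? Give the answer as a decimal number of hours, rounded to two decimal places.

35.33 hours

Thu: in 08:09→08:10, out 16:59→17:00; 8 h 50 min
Fri: in 06:59→07:00, out 16:13→16:10; 9 h 10 min − 10 min = 9 h 0 min
Sat: in 07:12→07:10, out 18:31→18:30; 11 h 20 min − 20 min = 11 h 0 min
Sun: in 07:20→07:20, out 14:17→14:20; 7 h 0 min − 30 min = 6 h 30 min
Total credited: 35 h 20 min.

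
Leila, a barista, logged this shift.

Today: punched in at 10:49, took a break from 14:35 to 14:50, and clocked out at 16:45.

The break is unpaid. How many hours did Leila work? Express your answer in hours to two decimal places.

Today: 10:49–16:45 = 5 h 56 min; less 15 min break → 5 h 41 min

5.68 hours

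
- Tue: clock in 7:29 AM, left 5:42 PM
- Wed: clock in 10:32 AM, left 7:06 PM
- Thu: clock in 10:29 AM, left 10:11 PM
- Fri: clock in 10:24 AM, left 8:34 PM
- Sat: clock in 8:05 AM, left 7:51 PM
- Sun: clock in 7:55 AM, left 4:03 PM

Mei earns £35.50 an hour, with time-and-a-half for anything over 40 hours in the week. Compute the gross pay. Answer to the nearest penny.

£2514.29

Tue: 7:29 AM–5:42 PM = 10 h 13 min
Wed: 10:32 AM–7:06 PM = 8 h 34 min
Thu: 10:29 AM–10:11 PM = 11 h 42 min
Fri: 10:24 AM–8:34 PM = 10 h 10 min
Sat: 8:05 AM–7:51 PM = 11 h 46 min
Sun: 7:55 AM–4:03 PM = 8 h 8 min
Total worked: 60 h 33 min = 3633 min.
Regular 40 h 0 min = 2400 min at £35.50/h; overtime 20 h 33 min = 1233 min at £53.25/h.
Pay = (2400 × £35.50 + 1233 × £53.25) ÷ 60 = £2514.29.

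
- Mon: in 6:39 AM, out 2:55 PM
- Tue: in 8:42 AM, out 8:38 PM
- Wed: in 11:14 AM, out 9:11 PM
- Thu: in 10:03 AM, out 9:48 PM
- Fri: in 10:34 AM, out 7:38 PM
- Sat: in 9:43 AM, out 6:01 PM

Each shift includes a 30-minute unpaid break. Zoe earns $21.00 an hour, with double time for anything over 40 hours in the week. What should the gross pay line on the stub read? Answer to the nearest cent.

$1523.20

Mon: 6:39 AM–2:55 PM = 8 h 16 min; less 30 min break → 7 h 46 min
Tue: 8:42 AM–8:38 PM = 11 h 56 min; less 30 min break → 11 h 26 min
Wed: 11:14 AM–9:11 PM = 9 h 57 min; less 30 min break → 9 h 27 min
Thu: 10:03 AM–9:48 PM = 11 h 45 min; less 30 min break → 11 h 15 min
Fri: 10:34 AM–7:38 PM = 9 h 4 min; less 30 min break → 8 h 34 min
Sat: 9:43 AM–6:01 PM = 8 h 18 min; less 30 min break → 7 h 48 min
Total worked: 56 h 16 min = 3376 min.
Regular 40 h 0 min = 2400 min at $21.00/h; overtime 16 h 16 min = 976 min at $42.00/h.
Pay = (2400 × $21.00 + 976 × $42.00) ÷ 60 = $1523.20.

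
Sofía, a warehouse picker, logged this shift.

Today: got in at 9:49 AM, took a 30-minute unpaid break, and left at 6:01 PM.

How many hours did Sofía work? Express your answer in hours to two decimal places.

7.70 hours

Today: 9:49 AM–6:01 PM = 8 h 12 min; less 30 min break → 7 h 42 min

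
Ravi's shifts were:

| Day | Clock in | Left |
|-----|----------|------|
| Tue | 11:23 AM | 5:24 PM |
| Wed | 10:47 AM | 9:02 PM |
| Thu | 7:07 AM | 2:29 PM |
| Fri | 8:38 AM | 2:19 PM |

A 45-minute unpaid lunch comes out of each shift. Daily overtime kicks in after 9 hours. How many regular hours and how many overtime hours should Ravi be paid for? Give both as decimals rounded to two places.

Regular 25.82 hours, overtime 0.50 hours

Tue: 11:23 AM–5:24 PM = 6 h 1 min; less 45 min break → 5 h 16 min
Wed: 10:47 AM–9:02 PM = 10 h 15 min; less 45 min break → 9 h 30 min
Thu: 7:07 AM–2:29 PM = 7 h 22 min; less 45 min break → 6 h 37 min
Fri: 8:38 AM–2:19 PM = 5 h 41 min; less 45 min break → 4 h 56 min
Tue reg 5 h 16 min / OT 0 h 0 min; Wed reg 9 h 0 min / OT 0 h 30 min; Thu reg 6 h 37 min / OT 0 h 0 min; Fri reg 4 h 56 min / OT 0 h 0 min.
Totals: regular 25 h 49 min, overtime 0 h 30 min.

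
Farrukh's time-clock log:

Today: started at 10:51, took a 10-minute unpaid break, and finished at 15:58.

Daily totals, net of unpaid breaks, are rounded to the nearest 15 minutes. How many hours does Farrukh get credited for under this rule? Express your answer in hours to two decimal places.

5.00 hours

Today: 10:51–15:58 = 5 h 7 min − 10 min = 4 h 57 min → rounds to 5 h 0 min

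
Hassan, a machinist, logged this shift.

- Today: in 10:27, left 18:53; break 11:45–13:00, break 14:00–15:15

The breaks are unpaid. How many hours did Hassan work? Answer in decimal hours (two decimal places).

Today: 10:27–18:53 = 8 h 26 min; less 150 min break → 5 h 56 min

5.93 hours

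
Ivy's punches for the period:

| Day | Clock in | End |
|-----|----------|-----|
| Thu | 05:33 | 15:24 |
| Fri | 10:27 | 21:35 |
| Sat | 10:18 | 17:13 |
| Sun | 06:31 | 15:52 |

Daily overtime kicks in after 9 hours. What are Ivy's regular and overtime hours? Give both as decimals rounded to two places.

Thu: 05:33–15:24 = 9 h 51 min
Fri: 10:27–21:35 = 11 h 8 min
Sat: 10:18–17:13 = 6 h 55 min
Sun: 06:31–15:52 = 9 h 21 min
Thu reg 9 h 0 min / OT 0 h 51 min; Fri reg 9 h 0 min / OT 2 h 8 min; Sat reg 6 h 55 min / OT 0 h 0 min; Sun reg 9 h 0 min / OT 0 h 21 min.
Totals: regular 33 h 55 min, overtime 3 h 20 min.

Regular 33.92 hours, overtime 3.33 hours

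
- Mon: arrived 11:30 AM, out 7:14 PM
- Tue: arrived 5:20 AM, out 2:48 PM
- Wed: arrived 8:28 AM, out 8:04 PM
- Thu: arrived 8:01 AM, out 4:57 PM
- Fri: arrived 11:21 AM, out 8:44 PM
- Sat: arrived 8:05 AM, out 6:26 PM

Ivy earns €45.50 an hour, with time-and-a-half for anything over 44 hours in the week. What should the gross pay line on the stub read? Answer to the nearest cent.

€2921.10

Mon: 11:30 AM–7:14 PM = 7 h 44 min
Tue: 5:20 AM–2:48 PM = 9 h 28 min
Wed: 8:28 AM–8:04 PM = 11 h 36 min
Thu: 8:01 AM–4:57 PM = 8 h 56 min
Fri: 11:21 AM–8:44 PM = 9 h 23 min
Sat: 8:05 AM–6:26 PM = 10 h 21 min
Total worked: 57 h 28 min = 3448 min.
Regular 44 h 0 min = 2640 min at €45.50/h; overtime 13 h 28 min = 808 min at €68.25/h.
Pay = (2640 × €45.50 + 808 × €68.25) ÷ 60 = €2921.10.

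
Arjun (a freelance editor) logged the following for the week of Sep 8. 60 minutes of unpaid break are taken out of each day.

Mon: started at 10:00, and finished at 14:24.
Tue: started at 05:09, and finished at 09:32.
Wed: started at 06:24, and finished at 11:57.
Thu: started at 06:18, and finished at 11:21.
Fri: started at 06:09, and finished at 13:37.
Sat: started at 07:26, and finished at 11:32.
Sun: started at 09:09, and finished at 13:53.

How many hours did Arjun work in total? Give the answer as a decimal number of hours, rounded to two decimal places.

28.68 hours

Mon: 10:00–14:24 = 4 h 24 min; less 60 min break → 3 h 24 min
Tue: 05:09–09:32 = 4 h 23 min; less 60 min break → 3 h 23 min
Wed: 06:24–11:57 = 5 h 33 min; less 60 min break → 4 h 33 min
Thu: 06:18–11:21 = 5 h 3 min; less 60 min break → 4 h 3 min
Fri: 06:09–13:37 = 7 h 28 min; less 60 min break → 6 h 28 min
Sat: 07:26–11:32 = 4 h 6 min; less 60 min break → 3 h 6 min
Sun: 09:09–13:53 = 4 h 44 min; less 60 min break → 3 h 44 min
Total: 3 h 24 min + 3 h 23 min + 4 h 33 min + 4 h 3 min + 6 h 28 min + 3 h 6 min + 3 h 44 min = 28 h 41 min.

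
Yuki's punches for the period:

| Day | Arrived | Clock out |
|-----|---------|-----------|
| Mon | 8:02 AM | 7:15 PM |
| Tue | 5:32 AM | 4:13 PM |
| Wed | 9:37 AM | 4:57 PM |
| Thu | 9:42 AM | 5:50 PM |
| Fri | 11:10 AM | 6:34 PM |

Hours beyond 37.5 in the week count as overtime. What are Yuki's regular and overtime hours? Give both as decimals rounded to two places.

Regular 37.50 hours, overtime 7.27 hours

Mon: 8:02 AM–7:15 PM = 11 h 13 min
Tue: 5:32 AM–4:13 PM = 10 h 41 min
Wed: 9:37 AM–4:57 PM = 7 h 20 min
Thu: 9:42 AM–5:50 PM = 8 h 8 min
Fri: 11:10 AM–6:34 PM = 7 h 24 min
Total worked: 44 h 46 min = 44.77 h.
Threshold 37.5 h → overtime 7 h 16 min, regular 37 h 30 min.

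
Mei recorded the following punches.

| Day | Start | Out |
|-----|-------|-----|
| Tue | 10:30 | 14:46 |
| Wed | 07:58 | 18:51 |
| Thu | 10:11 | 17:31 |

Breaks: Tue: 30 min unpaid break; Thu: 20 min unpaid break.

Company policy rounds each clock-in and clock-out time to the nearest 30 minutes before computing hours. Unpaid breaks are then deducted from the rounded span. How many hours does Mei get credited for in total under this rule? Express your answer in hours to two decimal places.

Tue: in 10:30→10:30, out 14:46→15:00; 4 h 30 min − 30 min = 4 h 0 min
Wed: in 07:58→08:00, out 18:51→19:00; 11 h 0 min
Thu: in 10:11→10:00, out 17:31→17:30; 7 h 30 min − 20 min = 7 h 10 min
Total credited: 22 h 10 min.

22.17 hours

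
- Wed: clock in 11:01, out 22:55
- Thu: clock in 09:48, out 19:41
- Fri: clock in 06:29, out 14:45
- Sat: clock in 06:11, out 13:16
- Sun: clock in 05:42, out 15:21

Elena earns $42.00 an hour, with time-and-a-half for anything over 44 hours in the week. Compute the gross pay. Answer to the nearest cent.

$2023.35

Wed: 11:01–22:55 = 11 h 54 min
Thu: 09:48–19:41 = 9 h 53 min
Fri: 06:29–14:45 = 8 h 16 min
Sat: 06:11–13:16 = 7 h 5 min
Sun: 05:42–15:21 = 9 h 39 min
Total worked: 46 h 47 min = 2807 min.
Regular 44 h 0 min = 2640 min at $42.00/h; overtime 2 h 47 min = 167 min at $63.00/h.
Pay = (2640 × $42.00 + 167 × $63.00) ÷ 60 = $2023.35.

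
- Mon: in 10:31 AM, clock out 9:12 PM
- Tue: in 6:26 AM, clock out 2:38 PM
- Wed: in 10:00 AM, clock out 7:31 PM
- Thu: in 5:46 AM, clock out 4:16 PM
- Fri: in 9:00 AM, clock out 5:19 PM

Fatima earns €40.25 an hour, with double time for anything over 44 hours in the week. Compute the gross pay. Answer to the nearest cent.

€2029.94

Mon: 10:31 AM–9:12 PM = 10 h 41 min
Tue: 6:26 AM–2:38 PM = 8 h 12 min
Wed: 10:00 AM–7:31 PM = 9 h 31 min
Thu: 5:46 AM–4:16 PM = 10 h 30 min
Fri: 9:00 AM–5:19 PM = 8 h 19 min
Total worked: 47 h 13 min = 2833 min.
Regular 44 h 0 min = 2640 min at €40.25/h; overtime 3 h 13 min = 193 min at €80.50/h.
Pay = (2640 × €40.25 + 193 × €80.50) ÷ 60 = €2029.94.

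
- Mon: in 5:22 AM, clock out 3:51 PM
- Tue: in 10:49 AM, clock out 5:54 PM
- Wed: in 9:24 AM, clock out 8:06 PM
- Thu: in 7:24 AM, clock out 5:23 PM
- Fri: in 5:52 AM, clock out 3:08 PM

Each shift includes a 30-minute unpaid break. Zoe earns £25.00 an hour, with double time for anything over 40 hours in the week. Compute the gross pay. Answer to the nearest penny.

£1250.83

Mon: 5:22 AM–3:51 PM = 10 h 29 min; less 30 min break → 9 h 59 min
Tue: 10:49 AM–5:54 PM = 7 h 5 min; less 30 min break → 6 h 35 min
Wed: 9:24 AM–8:06 PM = 10 h 42 min; less 30 min break → 10 h 12 min
Thu: 7:24 AM–5:23 PM = 9 h 59 min; less 30 min break → 9 h 29 min
Fri: 5:52 AM–3:08 PM = 9 h 16 min; less 30 min break → 8 h 46 min
Total worked: 45 h 1 min = 2701 min.
Regular 40 h 0 min = 2400 min at £25.00/h; overtime 5 h 1 min = 301 min at £50.00/h.
Pay = (2400 × £25.00 + 301 × £50.00) ÷ 60 = £1250.83.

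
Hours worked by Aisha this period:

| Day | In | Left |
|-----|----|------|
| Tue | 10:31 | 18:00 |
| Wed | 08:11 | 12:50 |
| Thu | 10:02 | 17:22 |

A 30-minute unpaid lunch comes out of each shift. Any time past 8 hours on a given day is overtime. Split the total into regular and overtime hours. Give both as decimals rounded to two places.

Tue: 10:31–18:00 = 7 h 29 min; less 30 min break → 6 h 59 min
Wed: 08:11–12:50 = 4 h 39 min; less 30 min break → 4 h 9 min
Thu: 10:02–17:22 = 7 h 20 min; less 30 min break → 6 h 50 min
Tue reg 6 h 59 min / OT 0 h 0 min; Wed reg 4 h 9 min / OT 0 h 0 min; Thu reg 6 h 50 min / OT 0 h 0 min.
Totals: regular 17 h 58 min, overtime 0 h 0 min.

Regular 17.97 hours, overtime 0.00 hours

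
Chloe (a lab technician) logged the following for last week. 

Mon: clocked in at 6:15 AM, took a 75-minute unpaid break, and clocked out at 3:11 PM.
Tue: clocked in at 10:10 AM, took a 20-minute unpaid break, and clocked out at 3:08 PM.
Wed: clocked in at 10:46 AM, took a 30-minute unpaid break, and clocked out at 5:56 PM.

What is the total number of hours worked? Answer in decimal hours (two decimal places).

18.98 hours

Mon: 6:15 AM–3:11 PM = 8 h 56 min; less 75 min break → 7 h 41 min
Tue: 10:10 AM–3:08 PM = 4 h 58 min; less 20 min break → 4 h 38 min
Wed: 10:46 AM–5:56 PM = 7 h 10 min; less 30 min break → 6 h 40 min
Total: 7 h 41 min + 4 h 38 min + 6 h 40 min = 18 h 59 min.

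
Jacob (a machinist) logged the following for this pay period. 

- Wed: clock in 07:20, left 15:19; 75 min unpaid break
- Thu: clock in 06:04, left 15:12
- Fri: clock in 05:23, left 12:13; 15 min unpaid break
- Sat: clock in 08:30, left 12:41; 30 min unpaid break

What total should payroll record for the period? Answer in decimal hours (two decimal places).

Wed: 07:20–15:19 = 7 h 59 min; less 75 min break → 6 h 44 min
Thu: 06:04–15:12 = 9 h 8 min
Fri: 05:23–12:13 = 6 h 50 min; less 15 min break → 6 h 35 min
Sat: 08:30–12:41 = 4 h 11 min; less 30 min break → 3 h 41 min
Total: 6 h 44 min + 9 h 8 min + 6 h 35 min + 3 h 41 min = 26 h 8 min.

26.13 hours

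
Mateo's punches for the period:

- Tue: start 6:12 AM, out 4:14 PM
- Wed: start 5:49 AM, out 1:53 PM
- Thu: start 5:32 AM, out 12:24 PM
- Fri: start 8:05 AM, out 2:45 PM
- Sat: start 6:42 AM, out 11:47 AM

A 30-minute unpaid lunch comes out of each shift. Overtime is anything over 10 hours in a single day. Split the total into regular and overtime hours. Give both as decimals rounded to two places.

Regular 34.22 hours, overtime 0.00 hours

Tue: 6:12 AM–4:14 PM = 10 h 2 min; less 30 min break → 9 h 32 min
Wed: 5:49 AM–1:53 PM = 8 h 4 min; less 30 min break → 7 h 34 min
Thu: 5:32 AM–12:24 PM = 6 h 52 min; less 30 min break → 6 h 22 min
Fri: 8:05 AM–2:45 PM = 6 h 40 min; less 30 min break → 6 h 10 min
Sat: 6:42 AM–11:47 AM = 5 h 5 min; less 30 min break → 4 h 35 min
Tue reg 9 h 32 min / OT 0 h 0 min; Wed reg 7 h 34 min / OT 0 h 0 min; Thu reg 6 h 22 min / OT 0 h 0 min; Fri reg 6 h 10 min / OT 0 h 0 min; Sat reg 4 h 35 min / OT 0 h 0 min.
Totals: regular 34 h 13 min, overtime 0 h 0 min.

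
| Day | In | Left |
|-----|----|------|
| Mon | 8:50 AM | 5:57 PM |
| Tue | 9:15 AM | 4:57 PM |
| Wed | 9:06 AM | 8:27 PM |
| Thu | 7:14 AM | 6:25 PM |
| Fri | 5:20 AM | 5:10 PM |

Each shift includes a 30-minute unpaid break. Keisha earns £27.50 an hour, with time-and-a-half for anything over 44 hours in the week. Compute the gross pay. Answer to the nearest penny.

£1403.19

Mon: 8:50 AM–5:57 PM = 9 h 7 min; less 30 min break → 8 h 37 min
Tue: 9:15 AM–4:57 PM = 7 h 42 min; less 30 min break → 7 h 12 min
Wed: 9:06 AM–8:27 PM = 11 h 21 min; less 30 min break → 10 h 51 min
Thu: 7:14 AM–6:25 PM = 11 h 11 min; less 30 min break → 10 h 41 min
Fri: 5:20 AM–5:10 PM = 11 h 50 min; less 30 min break → 11 h 20 min
Total worked: 48 h 41 min = 2921 min.
Regular 44 h 0 min = 2640 min at £27.50/h; overtime 4 h 41 min = 281 min at £41.25/h.
Pay = (2640 × £27.50 + 281 × £41.25) ÷ 60 = £1403.19.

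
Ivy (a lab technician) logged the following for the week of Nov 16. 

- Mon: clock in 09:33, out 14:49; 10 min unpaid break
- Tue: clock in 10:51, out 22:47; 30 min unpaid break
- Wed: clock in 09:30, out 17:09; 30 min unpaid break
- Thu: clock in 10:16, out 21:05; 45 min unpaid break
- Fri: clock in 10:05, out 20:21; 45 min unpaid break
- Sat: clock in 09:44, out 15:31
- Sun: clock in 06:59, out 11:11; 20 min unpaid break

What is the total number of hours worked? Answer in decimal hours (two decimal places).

Mon: 09:33–14:49 = 5 h 16 min; less 10 min break → 5 h 6 min
Tue: 10:51–22:47 = 11 h 56 min; less 30 min break → 11 h 26 min
Wed: 09:30–17:09 = 7 h 39 min; less 30 min break → 7 h 9 min
Thu: 10:16–21:05 = 10 h 49 min; less 45 min break → 10 h 4 min
Fri: 10:05–20:21 = 10 h 16 min; less 45 min break → 9 h 31 min
Sat: 09:44–15:31 = 5 h 47 min
Sun: 06:59–11:11 = 4 h 12 min; less 20 min break → 3 h 52 min
Total: 5 h 6 min + 11 h 26 min + 7 h 9 min + 10 h 4 min + 9 h 31 min + 5 h 47 min + 3 h 52 min = 52 h 55 min.

52.92 hours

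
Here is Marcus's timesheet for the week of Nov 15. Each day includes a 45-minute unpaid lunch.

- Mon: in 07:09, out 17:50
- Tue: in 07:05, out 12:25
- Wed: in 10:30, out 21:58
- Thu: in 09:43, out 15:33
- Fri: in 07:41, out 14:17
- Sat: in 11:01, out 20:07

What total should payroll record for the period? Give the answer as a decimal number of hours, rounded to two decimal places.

44.52 hours

Mon: 07:09–17:50 = 10 h 41 min; less 45 min break → 9 h 56 min
Tue: 07:05–12:25 = 5 h 20 min; less 45 min break → 4 h 35 min
Wed: 10:30–21:58 = 11 h 28 min; less 45 min break → 10 h 43 min
Thu: 09:43–15:33 = 5 h 50 min; less 45 min break → 5 h 5 min
Fri: 07:41–14:17 = 6 h 36 min; less 45 min break → 5 h 51 min
Sat: 11:01–20:07 = 9 h 6 min; less 45 min break → 8 h 21 min
Total: 9 h 56 min + 4 h 35 min + 10 h 43 min + 5 h 5 min + 5 h 51 min + 8 h 21 min = 44 h 31 min.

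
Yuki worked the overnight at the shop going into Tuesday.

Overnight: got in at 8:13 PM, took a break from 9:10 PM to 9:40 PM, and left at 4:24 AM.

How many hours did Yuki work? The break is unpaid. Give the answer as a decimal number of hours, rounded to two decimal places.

7.68 hours

Overnight: 8:13 PM → midnight = 3 h 47 min; midnight → 4:24 AM = 4 h 24 min; span 8 h 11 min; less 30 min break → 7 h 41 min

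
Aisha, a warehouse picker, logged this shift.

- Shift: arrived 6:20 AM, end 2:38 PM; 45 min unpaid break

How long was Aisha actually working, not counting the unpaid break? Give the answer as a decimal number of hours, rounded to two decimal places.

Shift: 6:20 AM–2:38 PM = 8 h 18 min; less 45 min break → 7 h 33 min

7.55 hours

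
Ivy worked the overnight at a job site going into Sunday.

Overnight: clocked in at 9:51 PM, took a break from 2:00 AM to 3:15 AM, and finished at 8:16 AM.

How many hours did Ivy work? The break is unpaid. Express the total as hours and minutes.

9 h 10 min

Overnight: 9:51 PM → midnight = 2 h 9 min; midnight → 8:16 AM = 8 h 16 min; span 10 h 25 min; less 75 min break → 9 h 10 min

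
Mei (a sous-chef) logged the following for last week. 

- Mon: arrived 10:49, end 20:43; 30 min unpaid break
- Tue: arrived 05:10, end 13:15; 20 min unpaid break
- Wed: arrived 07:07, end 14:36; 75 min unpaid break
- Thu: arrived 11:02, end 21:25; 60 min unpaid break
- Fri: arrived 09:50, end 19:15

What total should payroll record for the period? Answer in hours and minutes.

42 h 11 min

Mon: 10:49–20:43 = 9 h 54 min; less 30 min break → 9 h 24 min
Tue: 05:10–13:15 = 8 h 5 min; less 20 min break → 7 h 45 min
Wed: 07:07–14:36 = 7 h 29 min; less 75 min break → 6 h 14 min
Thu: 11:02–21:25 = 10 h 23 min; less 60 min break → 9 h 23 min
Fri: 09:50–19:15 = 9 h 25 min
Total: 9 h 24 min + 7 h 45 min + 6 h 14 min + 9 h 23 min + 9 h 25 min = 42 h 11 min.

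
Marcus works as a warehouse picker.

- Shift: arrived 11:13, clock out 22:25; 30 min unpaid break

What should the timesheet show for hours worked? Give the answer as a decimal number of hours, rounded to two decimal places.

10.70 hours

Shift: 11:13–22:25 = 11 h 12 min; less 30 min break → 10 h 42 min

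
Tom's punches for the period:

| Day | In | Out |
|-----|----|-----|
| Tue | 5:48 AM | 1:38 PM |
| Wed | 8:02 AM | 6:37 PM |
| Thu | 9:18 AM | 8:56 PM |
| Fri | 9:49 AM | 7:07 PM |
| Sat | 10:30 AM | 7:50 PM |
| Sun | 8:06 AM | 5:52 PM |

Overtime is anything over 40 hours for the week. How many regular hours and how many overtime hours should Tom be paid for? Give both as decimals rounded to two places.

Tue: 5:48 AM–1:38 PM = 7 h 50 min
Wed: 8:02 AM–6:37 PM = 10 h 35 min
Thu: 9:18 AM–8:56 PM = 11 h 38 min
Fri: 9:49 AM–7:07 PM = 9 h 18 min
Sat: 10:30 AM–7:50 PM = 9 h 20 min
Sun: 8:06 AM–5:52 PM = 9 h 46 min
Total worked: 58 h 27 min = 58.45 h.
Threshold 40 h → overtime 18 h 27 min, regular 40 h 0 min.

Regular 40.00 hours, overtime 18.45 hours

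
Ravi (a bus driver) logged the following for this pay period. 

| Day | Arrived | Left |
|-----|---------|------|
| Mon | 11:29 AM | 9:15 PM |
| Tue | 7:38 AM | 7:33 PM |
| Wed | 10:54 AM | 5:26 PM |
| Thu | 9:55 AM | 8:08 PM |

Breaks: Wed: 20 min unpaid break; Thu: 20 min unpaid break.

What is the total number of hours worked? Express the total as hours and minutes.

37 h 46 min

Mon: 11:29 AM–9:15 PM = 9 h 46 min
Tue: 7:38 AM–7:33 PM = 11 h 55 min
Wed: 10:54 AM–5:26 PM = 6 h 32 min; less 20 min break → 6 h 12 min
Thu: 9:55 AM–8:08 PM = 10 h 13 min; less 20 min break → 9 h 53 min
Total: 9 h 46 min + 11 h 55 min + 6 h 12 min + 9 h 53 min = 37 h 46 min.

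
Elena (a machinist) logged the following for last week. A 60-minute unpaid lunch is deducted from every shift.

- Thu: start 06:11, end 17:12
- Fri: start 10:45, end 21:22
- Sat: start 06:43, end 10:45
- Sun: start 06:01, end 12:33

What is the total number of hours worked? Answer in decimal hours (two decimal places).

Thu: 06:11–17:12 = 11 h 1 min; less 60 min break → 10 h 1 min
Fri: 10:45–21:22 = 10 h 37 min; less 60 min break → 9 h 37 min
Sat: 06:43–10:45 = 4 h 2 min; less 60 min break → 3 h 2 min
Sun: 06:01–12:33 = 6 h 32 min; less 60 min break → 5 h 32 min
Total: 10 h 1 min + 9 h 37 min + 3 h 2 min + 5 h 32 min = 28 h 12 min.

28.20 hours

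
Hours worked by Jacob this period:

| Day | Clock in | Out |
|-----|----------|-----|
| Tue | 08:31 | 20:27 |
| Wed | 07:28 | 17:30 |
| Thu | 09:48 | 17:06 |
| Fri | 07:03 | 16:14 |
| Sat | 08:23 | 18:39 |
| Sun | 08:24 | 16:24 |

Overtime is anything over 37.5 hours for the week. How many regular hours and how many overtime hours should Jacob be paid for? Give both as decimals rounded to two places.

Tue: 08:31–20:27 = 11 h 56 min
Wed: 07:28–17:30 = 10 h 2 min
Thu: 09:48–17:06 = 7 h 18 min
Fri: 07:03–16:14 = 9 h 11 min
Sat: 08:23–18:39 = 10 h 16 min
Sun: 08:24–16:24 = 8 h 0 min
Total worked: 56 h 43 min = 56.72 h.
Threshold 37.5 h → overtime 19 h 13 min, regular 37 h 30 min.

Regular 37.50 hours, overtime 19.22 hours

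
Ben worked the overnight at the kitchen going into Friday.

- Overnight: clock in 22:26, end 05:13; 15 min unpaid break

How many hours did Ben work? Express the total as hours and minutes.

Overnight: 22:26 → midnight = 1 h 34 min; midnight → 05:13 = 5 h 13 min; span 6 h 47 min; less 15 min break → 6 h 32 min

6 h 32 min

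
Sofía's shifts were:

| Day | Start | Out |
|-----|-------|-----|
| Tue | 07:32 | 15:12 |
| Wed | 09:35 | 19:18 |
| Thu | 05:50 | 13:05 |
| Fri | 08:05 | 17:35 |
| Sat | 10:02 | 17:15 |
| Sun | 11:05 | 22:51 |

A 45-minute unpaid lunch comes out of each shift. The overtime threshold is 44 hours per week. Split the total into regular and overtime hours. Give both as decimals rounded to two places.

Regular 44.00 hours, overtime 4.62 hours

Tue: 07:32–15:12 = 7 h 40 min; less 45 min break → 6 h 55 min
Wed: 09:35–19:18 = 9 h 43 min; less 45 min break → 8 h 58 min
Thu: 05:50–13:05 = 7 h 15 min; less 45 min break → 6 h 30 min
Fri: 08:05–17:35 = 9 h 30 min; less 45 min break → 8 h 45 min
Sat: 10:02–17:15 = 7 h 13 min; less 45 min break → 6 h 28 min
Sun: 11:05–22:51 = 11 h 46 min; less 45 min break → 11 h 1 min
Total worked: 48 h 37 min = 48.62 h.
Threshold 44 h → overtime 4 h 37 min, regular 44 h 0 min.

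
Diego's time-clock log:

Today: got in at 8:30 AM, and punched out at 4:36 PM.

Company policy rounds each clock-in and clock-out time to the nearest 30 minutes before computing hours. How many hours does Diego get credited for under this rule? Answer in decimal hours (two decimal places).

Today: in 8:30 AM→8:30 AM, out 4:36 PM→4:30 PM; 8 h 0 min

8.00 hours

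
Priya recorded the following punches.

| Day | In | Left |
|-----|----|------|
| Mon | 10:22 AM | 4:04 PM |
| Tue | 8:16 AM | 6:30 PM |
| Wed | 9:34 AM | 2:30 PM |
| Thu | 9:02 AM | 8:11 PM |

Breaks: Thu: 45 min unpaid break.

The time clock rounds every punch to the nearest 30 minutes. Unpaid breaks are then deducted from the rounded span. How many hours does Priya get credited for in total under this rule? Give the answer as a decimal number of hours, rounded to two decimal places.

Mon: in 10:22 AM→10:30 AM, out 4:04 PM→4:00 PM; 5 h 30 min
Tue: in 8:16 AM→8:30 AM, out 6:30 PM→6:30 PM; 10 h 0 min
Wed: in 9:34 AM→9:30 AM, out 2:30 PM→2:30 PM; 5 h 0 min
Thu: in 9:02 AM→9:00 AM, out 8:11 PM→8:00 PM; 11 h 0 min − 45 min = 10 h 15 min
Total credited: 30 h 45 min.

30.75 hours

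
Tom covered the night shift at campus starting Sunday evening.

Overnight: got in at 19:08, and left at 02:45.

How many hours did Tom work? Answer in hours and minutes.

7 h 37 min

Overnight: 19:08 → midnight = 4 h 52 min; midnight → 02:45 = 2 h 45 min; span 7 h 37 min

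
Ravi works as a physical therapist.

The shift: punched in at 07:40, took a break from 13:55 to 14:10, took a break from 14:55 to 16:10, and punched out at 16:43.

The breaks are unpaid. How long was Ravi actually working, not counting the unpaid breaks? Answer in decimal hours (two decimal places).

The shift: 07:40–16:43 = 9 h 3 min; less 90 min break → 7 h 33 min

7.55 hours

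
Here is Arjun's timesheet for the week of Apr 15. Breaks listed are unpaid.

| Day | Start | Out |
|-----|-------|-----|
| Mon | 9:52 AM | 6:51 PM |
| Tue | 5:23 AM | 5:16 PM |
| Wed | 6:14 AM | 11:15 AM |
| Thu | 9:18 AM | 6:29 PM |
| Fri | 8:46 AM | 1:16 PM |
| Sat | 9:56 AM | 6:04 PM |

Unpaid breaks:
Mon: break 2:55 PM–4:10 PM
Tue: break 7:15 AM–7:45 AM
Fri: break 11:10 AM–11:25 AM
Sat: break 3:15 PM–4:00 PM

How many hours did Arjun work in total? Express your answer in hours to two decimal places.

44.95 hours

Mon: 9:52 AM–6:51 PM = 8 h 59 min; less 75 min break → 7 h 44 min
Tue: 5:23 AM–5:16 PM = 11 h 53 min; less 30 min break → 11 h 23 min
Wed: 6:14 AM–11:15 AM = 5 h 1 min
Thu: 9:18 AM–6:29 PM = 9 h 11 min
Fri: 8:46 AM–1:16 PM = 4 h 30 min; less 15 min break → 4 h 15 min
Sat: 9:56 AM–6:04 PM = 8 h 8 min; less 45 min break → 7 h 23 min
Total: 7 h 44 min + 11 h 23 min + 5 h 1 min + 9 h 11 min + 4 h 15 min + 7 h 23 min = 44 h 57 min.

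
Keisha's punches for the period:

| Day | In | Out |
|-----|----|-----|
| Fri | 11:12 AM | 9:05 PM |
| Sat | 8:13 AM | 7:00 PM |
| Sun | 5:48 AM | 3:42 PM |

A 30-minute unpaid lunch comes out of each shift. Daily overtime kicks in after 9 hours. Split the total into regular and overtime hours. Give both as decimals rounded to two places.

Regular 27.00 hours, overtime 2.07 hours

Fri: 11:12 AM–9:05 PM = 9 h 53 min; less 30 min break → 9 h 23 min
Sat: 8:13 AM–7:00 PM = 10 h 47 min; less 30 min break → 10 h 17 min
Sun: 5:48 AM–3:42 PM = 9 h 54 min; less 30 min break → 9 h 24 min
Fri reg 9 h 0 min / OT 0 h 23 min; Sat reg 9 h 0 min / OT 1 h 17 min; Sun reg 9 h 0 min / OT 0 h 24 min.
Totals: regular 27 h 0 min, overtime 2 h 4 min.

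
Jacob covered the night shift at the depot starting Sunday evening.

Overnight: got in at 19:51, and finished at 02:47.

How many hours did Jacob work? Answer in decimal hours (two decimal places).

Overnight: 19:51 → midnight = 4 h 9 min; midnight → 02:47 = 2 h 47 min; span 6 h 56 min

6.93 hours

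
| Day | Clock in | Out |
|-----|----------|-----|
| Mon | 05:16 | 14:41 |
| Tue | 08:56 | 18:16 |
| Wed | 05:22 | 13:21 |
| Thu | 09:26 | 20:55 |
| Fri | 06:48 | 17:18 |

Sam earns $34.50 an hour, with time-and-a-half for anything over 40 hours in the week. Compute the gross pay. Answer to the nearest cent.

$1831.09

Mon: 05:16–14:41 = 9 h 25 min
Tue: 08:56–18:16 = 9 h 20 min
Wed: 05:22–13:21 = 7 h 59 min
Thu: 09:26–20:55 = 11 h 29 min
Fri: 06:48–17:18 = 10 h 30 min
Total worked: 48 h 43 min = 2923 min.
Regular 40 h 0 min = 2400 min at $34.50/h; overtime 8 h 43 min = 523 min at $51.75/h.
Pay = (2400 × $34.50 + 523 × $51.75) ÷ 60 = $1831.09.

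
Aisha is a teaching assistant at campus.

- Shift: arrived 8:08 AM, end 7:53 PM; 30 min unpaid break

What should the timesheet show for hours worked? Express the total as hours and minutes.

Shift: 8:08 AM–7:53 PM = 11 h 45 min; less 30 min break → 11 h 15 min

11 h 15 min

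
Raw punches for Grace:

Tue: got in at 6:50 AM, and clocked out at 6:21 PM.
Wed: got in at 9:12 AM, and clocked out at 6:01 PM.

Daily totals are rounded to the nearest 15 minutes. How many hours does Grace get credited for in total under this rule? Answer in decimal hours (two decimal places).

20.25 hours

Tue: 6:50 AM–6:21 PM = 11 h 31 min → rounds to 11 h 30 min
Wed: 9:12 AM–6:01 PM = 8 h 49 min → rounds to 8 h 45 min
Total credited: 20 h 15 min.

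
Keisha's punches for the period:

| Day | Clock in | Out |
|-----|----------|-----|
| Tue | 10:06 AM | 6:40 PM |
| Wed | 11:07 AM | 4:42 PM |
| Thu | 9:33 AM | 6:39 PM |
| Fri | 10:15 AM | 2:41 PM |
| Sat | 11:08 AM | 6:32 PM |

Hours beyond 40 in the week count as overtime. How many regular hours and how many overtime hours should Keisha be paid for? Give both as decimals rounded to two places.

Regular 35.08 hours, overtime 0.00 hours

Tue: 10:06 AM–6:40 PM = 8 h 34 min
Wed: 11:07 AM–4:42 PM = 5 h 35 min
Thu: 9:33 AM–6:39 PM = 9 h 6 min
Fri: 10:15 AM–2:41 PM = 4 h 26 min
Sat: 11:08 AM–6:32 PM = 7 h 24 min
Total worked: 35 h 5 min = 35.08 h.
Threshold 40 h → overtime 0 h 0 min, regular 35 h 5 min.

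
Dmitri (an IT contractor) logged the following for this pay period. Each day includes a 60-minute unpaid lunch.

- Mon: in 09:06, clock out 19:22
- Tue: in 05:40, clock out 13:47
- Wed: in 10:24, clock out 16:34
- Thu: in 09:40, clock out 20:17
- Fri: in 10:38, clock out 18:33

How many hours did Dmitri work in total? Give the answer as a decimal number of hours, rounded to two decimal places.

38.08 hours

Mon: 09:06–19:22 = 10 h 16 min; less 60 min break → 9 h 16 min
Tue: 05:40–13:47 = 8 h 7 min; less 60 min break → 7 h 7 min
Wed: 10:24–16:34 = 6 h 10 min; less 60 min break → 5 h 10 min
Thu: 09:40–20:17 = 10 h 37 min; less 60 min break → 9 h 37 min
Fri: 10:38–18:33 = 7 h 55 min; less 60 min break → 6 h 55 min
Total: 9 h 16 min + 7 h 7 min + 5 h 10 min + 9 h 37 min + 6 h 55 min = 38 h 5 min.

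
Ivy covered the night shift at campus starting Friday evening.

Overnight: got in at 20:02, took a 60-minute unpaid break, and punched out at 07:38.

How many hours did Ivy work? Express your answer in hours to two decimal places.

10.60 hours

Overnight: 20:02 → midnight = 3 h 58 min; midnight → 07:38 = 7 h 38 min; span 11 h 36 min; less 60 min break → 10 h 36 min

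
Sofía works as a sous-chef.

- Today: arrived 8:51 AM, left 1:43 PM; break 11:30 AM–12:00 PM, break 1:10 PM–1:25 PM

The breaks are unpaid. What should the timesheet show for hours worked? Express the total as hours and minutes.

Today: 8:51 AM–1:43 PM = 4 h 52 min; less 45 min break → 4 h 7 min

4 h 7 min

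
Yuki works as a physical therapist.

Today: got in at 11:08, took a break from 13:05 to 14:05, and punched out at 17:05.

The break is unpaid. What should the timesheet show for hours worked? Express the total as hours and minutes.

4 h 57 min

Today: 11:08–17:05 = 5 h 57 min; less 60 min break → 4 h 57 min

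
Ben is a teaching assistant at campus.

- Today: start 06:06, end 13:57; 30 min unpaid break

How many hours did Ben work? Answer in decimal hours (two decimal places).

7.35 hours

Today: 06:06–13:57 = 7 h 51 min; less 30 min break → 7 h 21 min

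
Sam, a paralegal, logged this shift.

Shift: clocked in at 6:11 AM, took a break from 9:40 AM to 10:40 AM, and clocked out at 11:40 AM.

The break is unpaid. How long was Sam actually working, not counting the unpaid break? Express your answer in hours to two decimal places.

4.48 hours

Shift: 6:11 AM–11:40 AM = 5 h 29 min; less 60 min break → 4 h 29 min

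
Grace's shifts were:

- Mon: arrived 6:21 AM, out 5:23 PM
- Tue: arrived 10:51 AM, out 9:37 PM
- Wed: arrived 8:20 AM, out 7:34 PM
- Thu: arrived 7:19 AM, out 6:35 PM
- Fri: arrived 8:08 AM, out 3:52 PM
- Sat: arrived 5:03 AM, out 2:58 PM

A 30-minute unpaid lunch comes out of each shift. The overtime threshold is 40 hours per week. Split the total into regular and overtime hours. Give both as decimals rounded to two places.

Regular 40.00 hours, overtime 18.95 hours

Mon: 6:21 AM–5:23 PM = 11 h 2 min; less 30 min break → 10 h 32 min
Tue: 10:51 AM–9:37 PM = 10 h 46 min; less 30 min break → 10 h 16 min
Wed: 8:20 AM–7:34 PM = 11 h 14 min; less 30 min break → 10 h 44 min
Thu: 7:19 AM–6:35 PM = 11 h 16 min; less 30 min break → 10 h 46 min
Fri: 8:08 AM–3:52 PM = 7 h 44 min; less 30 min break → 7 h 14 min
Sat: 5:03 AM–2:58 PM = 9 h 55 min; less 30 min break → 9 h 25 min
Total worked: 58 h 57 min = 58.95 h.
Threshold 40 h → overtime 18 h 57 min, regular 40 h 0 min.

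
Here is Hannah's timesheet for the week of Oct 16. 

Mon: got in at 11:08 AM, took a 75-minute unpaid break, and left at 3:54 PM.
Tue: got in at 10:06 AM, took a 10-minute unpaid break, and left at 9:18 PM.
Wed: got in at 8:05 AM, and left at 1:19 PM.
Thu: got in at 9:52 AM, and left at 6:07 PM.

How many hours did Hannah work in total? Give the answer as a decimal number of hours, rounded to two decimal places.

28.03 hours

Mon: 11:08 AM–3:54 PM = 4 h 46 min; less 75 min break → 3 h 31 min
Tue: 10:06 AM–9:18 PM = 11 h 12 min; less 10 min break → 11 h 2 min
Wed: 8:05 AM–1:19 PM = 5 h 14 min
Thu: 9:52 AM–6:07 PM = 8 h 15 min
Total: 3 h 31 min + 11 h 2 min + 5 h 14 min + 8 h 15 min = 28 h 2 min.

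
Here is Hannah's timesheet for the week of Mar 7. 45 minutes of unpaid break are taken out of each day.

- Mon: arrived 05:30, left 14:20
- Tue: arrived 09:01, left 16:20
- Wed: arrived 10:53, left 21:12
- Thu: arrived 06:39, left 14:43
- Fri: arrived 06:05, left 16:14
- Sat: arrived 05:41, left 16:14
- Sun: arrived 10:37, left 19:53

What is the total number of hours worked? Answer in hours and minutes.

Mon: 05:30–14:20 = 8 h 50 min; less 45 min break → 8 h 5 min
Tue: 09:01–16:20 = 7 h 19 min; less 45 min break → 6 h 34 min
Wed: 10:53–21:12 = 10 h 19 min; less 45 min break → 9 h 34 min
Thu: 06:39–14:43 = 8 h 4 min; less 45 min break → 7 h 19 min
Fri: 06:05–16:14 = 10 h 9 min; less 45 min break → 9 h 24 min
Sat: 05:41–16:14 = 10 h 33 min; less 45 min break → 9 h 48 min
Sun: 10:37–19:53 = 9 h 16 min; less 45 min break → 8 h 31 min
Total: 8 h 5 min + 6 h 34 min + 9 h 34 min + 7 h 19 min + 9 h 24 min + 9 h 48 min + 8 h 31 min = 59 h 15 min.

59 h 15 min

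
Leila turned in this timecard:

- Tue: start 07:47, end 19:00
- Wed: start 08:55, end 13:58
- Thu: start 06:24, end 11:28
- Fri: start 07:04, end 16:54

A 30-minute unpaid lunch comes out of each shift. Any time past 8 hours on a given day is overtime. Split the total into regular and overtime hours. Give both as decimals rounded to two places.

Regular 25.12 hours, overtime 4.05 hours

Tue: 07:47–19:00 = 11 h 13 min; less 30 min break → 10 h 43 min
Wed: 08:55–13:58 = 5 h 3 min; less 30 min break → 4 h 33 min
Thu: 06:24–11:28 = 5 h 4 min; less 30 min break → 4 h 34 min
Fri: 07:04–16:54 = 9 h 50 min; less 30 min break → 9 h 20 min
Tue reg 8 h 0 min / OT 2 h 43 min; Wed reg 4 h 33 min / OT 0 h 0 min; Thu reg 4 h 34 min / OT 0 h 0 min; Fri reg 8 h 0 min / OT 1 h 20 min.
Totals: regular 25 h 7 min, overtime 4 h 3 min.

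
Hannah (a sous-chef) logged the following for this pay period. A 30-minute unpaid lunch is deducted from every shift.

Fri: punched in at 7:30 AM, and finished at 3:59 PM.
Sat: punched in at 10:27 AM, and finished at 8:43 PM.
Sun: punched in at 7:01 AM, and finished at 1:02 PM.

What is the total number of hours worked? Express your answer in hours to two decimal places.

Fri: 7:30 AM–3:59 PM = 8 h 29 min; less 30 min break → 7 h 59 min
Sat: 10:27 AM–8:43 PM = 10 h 16 min; less 30 min break → 9 h 46 min
Sun: 7:01 AM–1:02 PM = 6 h 1 min; less 30 min break → 5 h 31 min
Total: 7 h 59 min + 9 h 46 min + 5 h 31 min = 23 h 16 min.

23.27 hours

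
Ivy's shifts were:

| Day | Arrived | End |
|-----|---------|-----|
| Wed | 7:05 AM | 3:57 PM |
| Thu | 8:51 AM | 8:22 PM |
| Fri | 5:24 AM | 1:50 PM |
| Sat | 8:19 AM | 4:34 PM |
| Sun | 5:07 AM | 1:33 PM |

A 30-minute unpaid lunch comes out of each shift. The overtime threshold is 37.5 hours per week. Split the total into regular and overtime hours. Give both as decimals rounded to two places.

Wed: 7:05 AM–3:57 PM = 8 h 52 min; less 30 min break → 8 h 22 min
Thu: 8:51 AM–8:22 PM = 11 h 31 min; less 30 min break → 11 h 1 min
Fri: 5:24 AM–1:50 PM = 8 h 26 min; less 30 min break → 7 h 56 min
Sat: 8:19 AM–4:34 PM = 8 h 15 min; less 30 min break → 7 h 45 min
Sun: 5:07 AM–1:33 PM = 8 h 26 min; less 30 min break → 7 h 56 min
Total worked: 43 h 0 min = 43.00 h.
Threshold 37.5 h → overtime 5 h 30 min, regular 37 h 30 min.

Regular 37.50 hours, overtime 5.50 hours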